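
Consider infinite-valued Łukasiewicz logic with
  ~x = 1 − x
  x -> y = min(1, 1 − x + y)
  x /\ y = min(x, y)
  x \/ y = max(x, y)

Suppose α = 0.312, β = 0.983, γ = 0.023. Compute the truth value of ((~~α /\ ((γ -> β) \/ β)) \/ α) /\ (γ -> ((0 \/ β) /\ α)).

~α = 1 − 0.312 = 0.688
~~α = 1 − 0.688 = 0.312
γ -> β = min(1, 1 − 0.023 + 0.983) = min(1, 1.960) = 1.000
(γ -> β) \/ β = max(1.000, 0.983) = 1.000
~~α /\ ((γ -> β) \/ β) = min(0.312, 1.000) = 0.312
(~~α /\ ((γ -> β) \/ β)) \/ α = max(0.312, 0.312) = 0.312
0 \/ β = max(0.000, 0.983) = 0.983
(0 \/ β) /\ α = min(0.983, 0.312) = 0.312
γ -> ((0 \/ β) /\ α) = min(1, 1 − 0.023 + 0.312) = min(1, 1.289) = 1.000
((~~α /\ ((γ -> β) \/ β)) \/ α) /\ (γ -> ((0 \/ β) /\ α)) = min(0.312, 1.000) = 0.312

0.312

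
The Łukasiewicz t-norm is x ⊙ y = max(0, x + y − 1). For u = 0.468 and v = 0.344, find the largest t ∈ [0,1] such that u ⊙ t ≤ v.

0.876

The residuum of the Łukasiewicz t-norm gives the supremum: min(1, 1 − 0.468 + 0.344).
1 − 0.468 + 0.344 = 0.876, so t = min(1, 0.876) = 0.876.
Check: 0.468 ⊙ 0.876 = max(0, 0.344) = 0.344 ≤ 0.344.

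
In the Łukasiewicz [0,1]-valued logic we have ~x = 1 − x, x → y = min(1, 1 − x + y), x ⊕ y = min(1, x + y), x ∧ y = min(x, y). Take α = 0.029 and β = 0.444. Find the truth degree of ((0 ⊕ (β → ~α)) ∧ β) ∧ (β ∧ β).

0.444

~α = 1 − 0.029 = 0.971
β → ~α = min(1, 1 − 0.444 + 0.971) = min(1, 1.527) = 1.000
0 ⊕ (β → ~α) = min(1, 0.000 + 1.000) = min(1, 1.000) = 1.000
(0 ⊕ (β → ~α)) ∧ β = min(1.000, 0.444) = 0.444
β ∧ β = min(0.444, 0.444) = 0.444
((0 ⊕ (β → ~α)) ∧ β) ∧ (β ∧ β) = min(0.444, 0.444) = 0.444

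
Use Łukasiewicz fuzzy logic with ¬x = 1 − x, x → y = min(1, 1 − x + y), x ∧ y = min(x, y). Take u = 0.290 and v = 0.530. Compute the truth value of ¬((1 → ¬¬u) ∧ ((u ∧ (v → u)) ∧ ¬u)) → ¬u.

¬u = 1 − 0.290 = 0.710
¬¬u = 1 − 0.710 = 0.290
1 → ¬¬u = min(1, 1 − 1.000 + 0.290) = min(1, 0.290) = 0.290
v → u = min(1, 1 − 0.530 + 0.290) = min(1, 0.760) = 0.760
u ∧ (v → u) = min(0.290, 0.760) = 0.290
(u ∧ (v → u)) ∧ ¬u = min(0.290, 0.710) = 0.290
(1 → ¬¬u) ∧ ((u ∧ (v → u)) ∧ ¬u) = min(0.290, 0.290) = 0.290
¬((1 → ¬¬u) ∧ ((u ∧ (v → u)) ∧ ¬u)) = 1 − 0.290 = 0.710
¬((1 → ¬¬u) ∧ ((u ∧ (v → u)) ∧ ¬u)) → ¬u = min(1, 1 − 0.710 + 0.710) = min(1, 1.000) = 1.000

1.000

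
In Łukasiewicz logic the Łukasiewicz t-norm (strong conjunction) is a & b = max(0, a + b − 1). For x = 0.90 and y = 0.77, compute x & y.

x & y = max(0, 0.90 + 0.77 − 1) = max(0, 0.67) = 0.67
For comparison, the Gödel (minimum) t-norm min(a, b) would give 0.77.

0.67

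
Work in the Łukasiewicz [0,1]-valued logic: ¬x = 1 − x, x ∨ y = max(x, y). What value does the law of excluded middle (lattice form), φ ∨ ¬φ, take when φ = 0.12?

0.88

¬φ = 1 − 0.12 = 0.88
φ ∨ ¬φ = max(0.12, 0.88) = 0.88
(The value 0.88 < 1 shows this instance is not satisfied; not a Ł∞-tautology — its value is max(a, 1−a).)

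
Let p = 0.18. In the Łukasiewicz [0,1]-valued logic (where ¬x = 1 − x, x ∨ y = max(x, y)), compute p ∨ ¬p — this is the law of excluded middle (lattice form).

0.82

¬p = 1 − 0.18 = 0.82
p ∨ ¬p = max(0.18, 0.82) = 0.82
(The value 0.82 < 1 shows this instance is not satisfied; not a Ł∞-tautology — its value is max(a, 1−a).)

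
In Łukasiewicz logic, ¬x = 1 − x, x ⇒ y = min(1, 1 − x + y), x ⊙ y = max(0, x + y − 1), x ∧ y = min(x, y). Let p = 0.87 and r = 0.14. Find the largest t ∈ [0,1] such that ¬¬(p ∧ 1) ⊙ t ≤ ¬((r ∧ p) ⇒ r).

0.13

p ∧ 1 = min(0.87, 1.00) = 0.87
¬(p ∧ 1) = 1 − 0.87 = 0.13
¬¬(p ∧ 1) = 1 − 0.13 = 0.87
So the left factor is ¬¬(p ∧ 1) = 0.87.
r ∧ p = min(0.14, 0.87) = 0.14
(r ∧ p) ⇒ r = min(1, 1 − 0.14 + 0.14) = min(1, 1.00) = 1.00
¬((r ∧ p) ⇒ r) = 1 − 1.00 = 0.00
So the right-hand bound is ¬((r ∧ p) ⇒ r) = 0.00.
The residuum of the Łukasiewicz t-norm gives the supremum: min(1, 1 − 0.87 + 0.00).
1 − 0.87 + 0.00 = 0.13, so t = min(1, 0.13) = 0.13.
Check: 0.87 ⊙ 0.13 = max(0, 0.00) = 0.00 ≤ 0.00.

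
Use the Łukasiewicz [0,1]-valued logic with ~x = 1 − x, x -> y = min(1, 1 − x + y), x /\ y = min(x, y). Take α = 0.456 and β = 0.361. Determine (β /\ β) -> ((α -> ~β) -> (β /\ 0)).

β /\ β = min(0.361, 0.361) = 0.361
~β = 1 − 0.361 = 0.639
α -> ~β = min(1, 1 − 0.456 + 0.639) = min(1, 1.183) = 1.000
β /\ 0 = min(0.361, 0.000) = 0.000
(α -> ~β) -> (β /\ 0) = min(1, 1 − 1.000 + 0.000) = min(1, 0.000) = 0.000
(β /\ β) -> ((α -> ~β) -> (β /\ 0)) = min(1, 1 − 0.361 + 0.000) = min(1, 0.639) = 0.639

0.639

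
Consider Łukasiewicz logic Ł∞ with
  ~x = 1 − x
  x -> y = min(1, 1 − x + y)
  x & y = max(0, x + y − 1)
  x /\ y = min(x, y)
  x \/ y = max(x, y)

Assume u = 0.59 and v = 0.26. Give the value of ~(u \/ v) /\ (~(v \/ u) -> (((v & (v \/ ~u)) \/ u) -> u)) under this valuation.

u \/ v = max(0.59, 0.26) = 0.59
~(u \/ v) = 1 − 0.59 = 0.41
v \/ u = max(0.26, 0.59) = 0.59
~(v \/ u) = 1 − 0.59 = 0.41
~u = 1 − 0.59 = 0.41
v \/ ~u = max(0.26, 0.41) = 0.41
v & (v \/ ~u) = max(0, 0.26 + 0.41 − 1) = max(0, -0.33) = 0.00
(v & (v \/ ~u)) \/ u = max(0.00, 0.59) = 0.59
((v & (v \/ ~u)) \/ u) -> u = min(1, 1 − 0.59 + 0.59) = min(1, 1.00) = 1.00
~(v \/ u) -> (((v & (v \/ ~u)) \/ u) -> u) = min(1, 1 − 0.41 + 1.00) = min(1, 1.59) = 1.00
~(u \/ v) /\ (~(v \/ u) -> (((v & (v \/ ~u)) \/ u) -> u)) = min(0.41, 1.00) = 0.41

0.41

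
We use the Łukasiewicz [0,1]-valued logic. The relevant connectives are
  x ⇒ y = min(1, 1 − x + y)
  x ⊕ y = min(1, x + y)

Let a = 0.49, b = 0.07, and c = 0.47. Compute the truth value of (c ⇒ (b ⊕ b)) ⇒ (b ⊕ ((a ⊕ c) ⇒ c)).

0.91

b ⊕ b = min(1, 0.07 + 0.07) = min(1, 0.14) = 0.14
c ⇒ (b ⊕ b) = min(1, 1 − 0.47 + 0.14) = min(1, 0.67) = 0.67
a ⊕ c = min(1, 0.49 + 0.47) = min(1, 0.96) = 0.96
(a ⊕ c) ⇒ c = min(1, 1 − 0.96 + 0.47) = min(1, 0.51) = 0.51
b ⊕ ((a ⊕ c) ⇒ c) = min(1, 0.07 + 0.51) = min(1, 0.58) = 0.58
(c ⇒ (b ⊕ b)) ⇒ (b ⊕ ((a ⊕ c) ⇒ c)) = min(1, 1 − 0.67 + 0.58) = min(1, 0.91) = 0.91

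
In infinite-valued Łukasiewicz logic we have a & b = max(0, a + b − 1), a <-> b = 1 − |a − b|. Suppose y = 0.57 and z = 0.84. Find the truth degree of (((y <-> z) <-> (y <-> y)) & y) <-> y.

0.73

y <-> z = 1 − |0.57 − 0.84| = 1 − 0.27 = 0.73
y <-> y = 1 − |0.57 − 0.57| = 1 − 0.00 = 1.00
(y <-> z) <-> (y <-> y) = 1 − |0.73 − 1.00| = 1 − 0.27 = 0.73
((y <-> z) <-> (y <-> y)) & y = max(0, 0.73 + 0.57 − 1) = max(0, 0.30) = 0.30
(((y <-> z) <-> (y <-> y)) & y) <-> y = 1 − |0.30 − 0.57| = 1 − 0.27 = 0.73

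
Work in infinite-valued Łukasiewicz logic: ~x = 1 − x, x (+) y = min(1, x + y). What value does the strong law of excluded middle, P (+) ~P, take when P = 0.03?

~P = 1 − 0.03 = 0.97
P (+) ~P = min(1, 0.03 + 0.97) = min(1, 1.00) = 1.00
(As expected: always 1 in Ł∞ since a ⊕ (1−a) = 1.)

1.00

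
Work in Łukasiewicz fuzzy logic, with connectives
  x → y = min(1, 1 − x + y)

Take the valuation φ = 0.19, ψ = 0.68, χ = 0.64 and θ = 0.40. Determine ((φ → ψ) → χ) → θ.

0.76

φ → ψ = min(1, 1 − 0.19 + 0.68) = min(1, 1.49) = 1.00
(φ → ψ) → χ = min(1, 1 − 1.00 + 0.64) = min(1, 0.64) = 0.64
((φ → ψ) → χ) → θ = min(1, 1 − 0.64 + 0.40) = min(1, 0.76) = 0.76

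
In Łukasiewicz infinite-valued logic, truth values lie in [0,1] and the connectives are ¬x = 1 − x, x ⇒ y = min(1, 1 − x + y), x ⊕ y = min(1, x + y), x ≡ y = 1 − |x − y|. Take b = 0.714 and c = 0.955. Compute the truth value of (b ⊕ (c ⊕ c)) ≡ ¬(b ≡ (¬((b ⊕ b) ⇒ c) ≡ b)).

c ⊕ c = min(1, 0.955 + 0.955) = min(1, 1.910) = 1.000
b ⊕ (c ⊕ c) = min(1, 0.714 + 1.000) = min(1, 1.714) = 1.000
b ⊕ b = min(1, 0.714 + 0.714) = min(1, 1.428) = 1.000
(b ⊕ b) ⇒ c = min(1, 1 − 1.000 + 0.955) = min(1, 0.955) = 0.955
¬((b ⊕ b) ⇒ c) = 1 − 0.955 = 0.045
¬((b ⊕ b) ⇒ c) ≡ b = 1 − |0.045 − 0.714| = 1 − 0.669 = 0.331
b ≡ (¬((b ⊕ b) ⇒ c) ≡ b) = 1 − |0.714 − 0.331| = 1 − 0.383 = 0.617
¬(b ≡ (¬((b ⊕ b) ⇒ c) ≡ b)) = 1 − 0.617 = 0.383
(b ⊕ (c ⊕ c)) ≡ ¬(b ≡ (¬((b ⊕ b) ⇒ c) ≡ b)) = 1 − |1.000 − 0.383| = 1 − 0.617 = 0.383

0.383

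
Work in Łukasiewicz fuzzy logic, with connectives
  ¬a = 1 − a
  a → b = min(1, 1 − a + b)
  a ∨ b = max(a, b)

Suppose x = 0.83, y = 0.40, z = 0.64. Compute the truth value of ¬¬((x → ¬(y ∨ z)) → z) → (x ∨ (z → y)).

y ∨ z = max(0.40, 0.64) = 0.64
¬(y ∨ z) = 1 − 0.64 = 0.36
x → ¬(y ∨ z) = min(1, 1 − 0.83 + 0.36) = min(1, 0.53) = 0.53
(x → ¬(y ∨ z)) → z = min(1, 1 − 0.53 + 0.64) = min(1, 1.11) = 1.00
¬((x → ¬(y ∨ z)) → z) = 1 − 1.00 = 0.00
¬¬((x → ¬(y ∨ z)) → z) = 1 − 0.00 = 1.00
z → y = min(1, 1 − 0.64 + 0.40) = min(1, 0.76) = 0.76
x ∨ (z → y) = max(0.83, 0.76) = 0.83
¬¬((x → ¬(y ∨ z)) → z) → (x ∨ (z → y)) = min(1, 1 − 1.00 + 0.83) = min(1, 0.83) = 0.83

0.83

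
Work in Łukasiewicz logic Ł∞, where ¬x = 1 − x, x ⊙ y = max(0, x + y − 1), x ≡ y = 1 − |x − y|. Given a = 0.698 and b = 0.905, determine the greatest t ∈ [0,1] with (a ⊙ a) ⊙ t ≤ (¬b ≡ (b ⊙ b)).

0.889

a ⊙ a = max(0, 0.698 + 0.698 − 1) = max(0, 0.396) = 0.396
So the left factor is a ⊙ a = 0.396.
¬b = 1 − 0.905 = 0.095
b ⊙ b = max(0, 0.905 + 0.905 − 1) = max(0, 0.810) = 0.810
¬b ≡ (b ⊙ b) = 1 − |0.095 − 0.810| = 1 − 0.715 = 0.285
So the right-hand bound is ¬b ≡ (b ⊙ b) = 0.285.
The residuum of the Łukasiewicz t-norm gives the supremum: min(1, 1 − 0.396 + 0.285).
1 − 0.396 + 0.285 = 0.889, so t = min(1, 0.889) = 0.889.
Check: 0.396 ⊙ 0.889 = max(0, 0.285) = 0.285 ≤ 0.285.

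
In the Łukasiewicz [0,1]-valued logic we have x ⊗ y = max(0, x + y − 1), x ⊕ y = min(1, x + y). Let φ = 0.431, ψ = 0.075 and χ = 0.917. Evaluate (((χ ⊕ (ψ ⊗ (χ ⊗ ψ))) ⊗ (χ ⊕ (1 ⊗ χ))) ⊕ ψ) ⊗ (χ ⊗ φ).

0.340

χ ⊗ ψ = max(0, 0.917 + 0.075 − 1) = max(0, -0.008) = 0.000
ψ ⊗ (χ ⊗ ψ) = max(0, 0.075 + 0.000 − 1) = max(0, -0.925) = 0.000
χ ⊕ (ψ ⊗ (χ ⊗ ψ)) = min(1, 0.917 + 0.000) = min(1, 0.917) = 0.917
1 ⊗ χ = max(0, 1.000 + 0.917 − 1) = max(0, 0.917) = 0.917
χ ⊕ (1 ⊗ χ) = min(1, 0.917 + 0.917) = min(1, 1.834) = 1.000
(χ ⊕ (ψ ⊗ (χ ⊗ ψ))) ⊗ (χ ⊕ (1 ⊗ χ)) = max(0, 0.917 + 1.000 − 1) = max(0, 0.917) = 0.917
((χ ⊕ (ψ ⊗ (χ ⊗ ψ))) ⊗ (χ ⊕ (1 ⊗ χ))) ⊕ ψ = min(1, 0.917 + 0.075) = min(1, 0.992) = 0.992
χ ⊗ φ = max(0, 0.917 + 0.431 − 1) = max(0, 0.348) = 0.348
(((χ ⊕ (ψ ⊗ (χ ⊗ ψ))) ⊗ (χ ⊕ (1 ⊗ χ))) ⊕ ψ) ⊗ (χ ⊗ φ) = max(0, 0.992 + 0.348 − 1) = max(0, 0.340) = 0.340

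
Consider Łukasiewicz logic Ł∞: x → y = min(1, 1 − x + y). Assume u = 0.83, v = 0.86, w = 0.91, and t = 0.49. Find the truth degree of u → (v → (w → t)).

w → t = min(1, 1 − 0.91 + 0.49) = min(1, 0.58) = 0.58
v → (w → t) = min(1, 1 − 0.86 + 0.58) = min(1, 0.72) = 0.72
u → (v → (w → t)) = min(1, 1 − 0.83 + 0.72) = min(1, 0.89) = 0.89

0.89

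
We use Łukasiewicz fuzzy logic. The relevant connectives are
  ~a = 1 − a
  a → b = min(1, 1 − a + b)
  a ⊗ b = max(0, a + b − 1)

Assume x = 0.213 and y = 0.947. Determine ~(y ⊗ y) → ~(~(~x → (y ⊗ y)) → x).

y ⊗ y = max(0, 0.947 + 0.947 − 1) = max(0, 0.894) = 0.894
~(y ⊗ y) = 1 − 0.894 = 0.106
~x = 1 − 0.213 = 0.787
~x → (y ⊗ y) = min(1, 1 − 0.787 + 0.894) = min(1, 1.107) = 1.000
~(~x → (y ⊗ y)) = 1 − 1.000 = 0.000
~(~x → (y ⊗ y)) → x = min(1, 1 − 0.000 + 0.213) = min(1, 1.213) = 1.000
~(~(~x → (y ⊗ y)) → x) = 1 − 1.000 = 0.000
~(y ⊗ y) → ~(~(~x → (y ⊗ y)) → x) = min(1, 1 − 0.106 + 0.000) = min(1, 0.894) = 0.894

0.894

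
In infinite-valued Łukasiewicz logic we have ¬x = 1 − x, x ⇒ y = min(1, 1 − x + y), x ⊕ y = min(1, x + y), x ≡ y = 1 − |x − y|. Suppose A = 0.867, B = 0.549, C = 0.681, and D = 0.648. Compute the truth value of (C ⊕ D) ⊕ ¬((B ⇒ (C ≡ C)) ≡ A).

C ⊕ D = min(1, 0.681 + 0.648) = min(1, 1.329) = 1.000
C ≡ C = 1 − |0.681 − 0.681| = 1 − 0.000 = 1.000
B ⇒ (C ≡ C) = min(1, 1 − 0.549 + 1.000) = min(1, 1.451) = 1.000
(B ⇒ (C ≡ C)) ≡ A = 1 − |1.000 − 0.867| = 1 − 0.133 = 0.867
¬((B ⇒ (C ≡ C)) ≡ A) = 1 − 0.867 = 0.133
(C ⊕ D) ⊕ ¬((B ⇒ (C ≡ C)) ≡ A) = min(1, 1.000 + 0.133) = min(1, 1.133) = 1.000

1.000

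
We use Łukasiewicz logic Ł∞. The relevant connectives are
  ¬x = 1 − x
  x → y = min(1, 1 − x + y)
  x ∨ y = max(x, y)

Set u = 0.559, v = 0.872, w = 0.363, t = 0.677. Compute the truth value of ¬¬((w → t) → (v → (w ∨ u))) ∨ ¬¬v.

0.872

w → t = min(1, 1 − 0.363 + 0.677) = min(1, 1.314) = 1.000
w ∨ u = max(0.363, 0.559) = 0.559
v → (w ∨ u) = min(1, 1 − 0.872 + 0.559) = min(1, 0.687) = 0.687
(w → t) → (v → (w ∨ u)) = min(1, 1 − 1.000 + 0.687) = min(1, 0.687) = 0.687
¬((w → t) → (v → (w ∨ u))) = 1 − 0.687 = 0.313
¬¬((w → t) → (v → (w ∨ u))) = 1 − 0.313 = 0.687
¬v = 1 − 0.872 = 0.128
¬¬v = 1 − 0.128 = 0.872
¬¬((w → t) → (v → (w ∨ u))) ∨ ¬¬v = max(0.687, 0.872) = 0.872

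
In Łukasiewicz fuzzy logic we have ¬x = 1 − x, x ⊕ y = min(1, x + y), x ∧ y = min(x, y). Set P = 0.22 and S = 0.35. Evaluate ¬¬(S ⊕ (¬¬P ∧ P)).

0.57

¬P = 1 − 0.22 = 0.78
¬¬P = 1 − 0.78 = 0.22
¬¬P ∧ P = min(0.22, 0.22) = 0.22
S ⊕ (¬¬P ∧ P) = min(1, 0.35 + 0.22) = min(1, 0.57) = 0.57
¬(S ⊕ (¬¬P ∧ P)) = 1 − 0.57 = 0.43
¬¬(S ⊕ (¬¬P ∧ P)) = 1 − 0.43 = 0.57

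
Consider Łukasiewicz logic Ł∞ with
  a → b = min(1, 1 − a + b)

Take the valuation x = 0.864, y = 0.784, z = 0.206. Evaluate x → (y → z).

0.558

y → z = min(1, 1 − 0.784 + 0.206) = min(1, 0.422) = 0.422
x → (y → z) = min(1, 1 − 0.864 + 0.422) = min(1, 0.558) = 0.558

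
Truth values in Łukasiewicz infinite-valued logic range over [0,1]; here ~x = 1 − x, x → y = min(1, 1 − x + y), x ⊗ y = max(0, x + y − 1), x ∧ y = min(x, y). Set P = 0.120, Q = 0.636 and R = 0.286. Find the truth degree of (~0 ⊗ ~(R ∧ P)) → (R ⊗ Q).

0.120

~0 = 1 − 0.000 = 1.000
R ∧ P = min(0.286, 0.120) = 0.120
~(R ∧ P) = 1 − 0.120 = 0.880
~0 ⊗ ~(R ∧ P) = max(0, 1.000 + 0.880 − 1) = max(0, 0.880) = 0.880
R ⊗ Q = max(0, 0.286 + 0.636 − 1) = max(0, -0.078) = 0.000
(~0 ⊗ ~(R ∧ P)) → (R ⊗ Q) = min(1, 1 − 0.880 + 0.000) = min(1, 0.120) = 0.120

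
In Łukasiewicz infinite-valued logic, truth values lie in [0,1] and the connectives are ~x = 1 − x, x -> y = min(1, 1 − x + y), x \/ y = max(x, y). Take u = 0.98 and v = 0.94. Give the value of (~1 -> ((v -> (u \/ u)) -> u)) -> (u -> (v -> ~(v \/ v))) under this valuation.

0.14

~1 = 1 − 1.00 = 0.00
u \/ u = max(0.98, 0.98) = 0.98
v -> (u \/ u) = min(1, 1 − 0.94 + 0.98) = min(1, 1.04) = 1.00
(v -> (u \/ u)) -> u = min(1, 1 − 1.00 + 0.98) = min(1, 0.98) = 0.98
~1 -> ((v -> (u \/ u)) -> u) = min(1, 1 − 0.00 + 0.98) = min(1, 1.98) = 1.00
v \/ v = max(0.94, 0.94) = 0.94
~(v \/ v) = 1 − 0.94 = 0.06
v -> ~(v \/ v) = min(1, 1 − 0.94 + 0.06) = min(1, 0.12) = 0.12
u -> (v -> ~(v \/ v)) = min(1, 1 − 0.98 + 0.12) = min(1, 0.14) = 0.14
(~1 -> ((v -> (u \/ u)) -> u)) -> (u -> (v -> ~(v \/ v))) = min(1, 1 − 1.00 + 0.14) = min(1, 0.14) = 0.14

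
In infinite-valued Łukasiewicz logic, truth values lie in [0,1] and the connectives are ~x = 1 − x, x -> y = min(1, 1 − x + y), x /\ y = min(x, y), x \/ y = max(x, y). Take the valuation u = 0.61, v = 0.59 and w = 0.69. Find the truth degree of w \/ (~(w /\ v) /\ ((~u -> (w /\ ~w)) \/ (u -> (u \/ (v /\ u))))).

0.69

w /\ v = min(0.69, 0.59) = 0.59
~(w /\ v) = 1 − 0.59 = 0.41
~u = 1 − 0.61 = 0.39
~w = 1 − 0.69 = 0.31
w /\ ~w = min(0.69, 0.31) = 0.31
~u -> (w /\ ~w) = min(1, 1 − 0.39 + 0.31) = min(1, 0.92) = 0.92
v /\ u = min(0.59, 0.61) = 0.59
u \/ (v /\ u) = max(0.61, 0.59) = 0.61
u -> (u \/ (v /\ u)) = min(1, 1 − 0.61 + 0.61) = min(1, 1.00) = 1.00
(~u -> (w /\ ~w)) \/ (u -> (u \/ (v /\ u))) = max(0.92, 1.00) = 1.00
~(w /\ v) /\ ((~u -> (w /\ ~w)) \/ (u -> (u \/ (v /\ u)))) = min(0.41, 1.00) = 0.41
w \/ (~(w /\ v) /\ ((~u -> (w /\ ~w)) \/ (u -> (u \/ (v /\ u))))) = max(0.69, 0.41) = 0.69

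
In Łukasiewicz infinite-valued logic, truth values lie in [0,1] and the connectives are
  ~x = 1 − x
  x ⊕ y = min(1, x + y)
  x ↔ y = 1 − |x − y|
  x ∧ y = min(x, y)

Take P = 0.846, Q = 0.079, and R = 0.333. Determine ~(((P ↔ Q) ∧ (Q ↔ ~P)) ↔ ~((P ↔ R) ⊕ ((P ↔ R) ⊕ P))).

P ↔ Q = 1 − |0.846 − 0.079| = 1 − 0.767 = 0.233
~P = 1 − 0.846 = 0.154
Q ↔ ~P = 1 − |0.079 − 0.154| = 1 − 0.075 = 0.925
(P ↔ Q) ∧ (Q ↔ ~P) = min(0.233, 0.925) = 0.233
P ↔ R = 1 − |0.846 − 0.333| = 1 − 0.513 = 0.487
(P ↔ R) ⊕ P = min(1, 0.487 + 0.846) = min(1, 1.333) = 1.000
(P ↔ R) ⊕ ((P ↔ R) ⊕ P) = min(1, 0.487 + 1.000) = min(1, 1.487) = 1.000
~((P ↔ R) ⊕ ((P ↔ R) ⊕ P)) = 1 − 1.000 = 0.000
((P ↔ Q) ∧ (Q ↔ ~P)) ↔ ~((P ↔ R) ⊕ ((P ↔ R) ⊕ P)) = 1 − |0.233 − 0.000| = 1 − 0.233 = 0.767
~(((P ↔ Q) ∧ (Q ↔ ~P)) ↔ ~((P ↔ R) ⊕ ((P ↔ R) ⊕ P))) = 1 − 0.767 = 0.233

0.233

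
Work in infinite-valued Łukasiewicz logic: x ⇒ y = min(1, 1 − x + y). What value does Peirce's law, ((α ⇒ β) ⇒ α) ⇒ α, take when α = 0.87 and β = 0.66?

α ⇒ β = min(1, 1 − 0.87 + 0.66) = min(1, 0.79) = 0.79
(α ⇒ β) ⇒ α = min(1, 1 − 0.79 + 0.87) = min(1, 1.08) = 1.00
((α ⇒ β) ⇒ α) ⇒ α = min(1, 1 − 1.00 + 0.87) = min(1, 0.87) = 0.87
(The value 0.87 < 1 shows this instance is not satisfied; not a Ł∞-tautology in general.)

0.87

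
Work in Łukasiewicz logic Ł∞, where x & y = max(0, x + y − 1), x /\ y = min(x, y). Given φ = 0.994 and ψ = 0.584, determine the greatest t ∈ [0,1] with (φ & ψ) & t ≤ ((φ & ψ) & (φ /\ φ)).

0.994

φ & ψ = max(0, 0.994 + 0.584 − 1) = max(0, 0.578) = 0.578
So the left factor is φ & ψ = 0.578.
φ /\ φ = min(0.994, 0.994) = 0.994
(φ & ψ) & (φ /\ φ) = max(0, 0.578 + 0.994 − 1) = max(0, 0.572) = 0.572
So the right-hand bound is (φ & ψ) & (φ /\ φ) = 0.572.
The residuum of the Łukasiewicz t-norm gives the supremum: min(1, 1 − 0.578 + 0.572).
1 − 0.578 + 0.572 = 0.994, so t = min(1, 0.994) = 0.994.
Check: 0.578 & 0.994 = max(0, 0.572) = 0.572 ≤ 0.572.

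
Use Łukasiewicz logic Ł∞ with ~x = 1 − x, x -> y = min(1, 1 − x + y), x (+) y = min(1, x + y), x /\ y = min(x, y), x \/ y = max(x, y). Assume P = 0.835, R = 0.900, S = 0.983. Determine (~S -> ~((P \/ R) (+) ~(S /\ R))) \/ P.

0.983

~S = 1 − 0.983 = 0.017
P \/ R = max(0.835, 0.900) = 0.900
S /\ R = min(0.983, 0.900) = 0.900
~(S /\ R) = 1 − 0.900 = 0.100
(P \/ R) (+) ~(S /\ R) = min(1, 0.900 + 0.100) = min(1, 1.000) = 1.000
~((P \/ R) (+) ~(S /\ R)) = 1 − 1.000 = 0.000
~S -> ~((P \/ R) (+) ~(S /\ R)) = min(1, 1 − 0.017 + 0.000) = min(1, 0.983) = 0.983
(~S -> ~((P \/ R) (+) ~(S /\ R))) \/ P = max(0.983, 0.835) = 0.983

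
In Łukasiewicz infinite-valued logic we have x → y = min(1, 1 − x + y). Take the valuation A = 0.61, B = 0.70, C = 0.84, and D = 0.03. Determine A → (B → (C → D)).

0.88

C → D = min(1, 1 − 0.84 + 0.03) = min(1, 0.19) = 0.19
B → (C → D) = min(1, 1 − 0.70 + 0.19) = min(1, 0.49) = 0.49
A → (B → (C → D)) = min(1, 1 − 0.61 + 0.49) = min(1, 0.88) = 0.88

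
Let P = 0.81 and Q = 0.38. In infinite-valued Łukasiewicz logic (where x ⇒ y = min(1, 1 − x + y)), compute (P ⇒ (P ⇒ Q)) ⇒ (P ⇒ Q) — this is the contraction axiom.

0.81

P ⇒ Q = min(1, 1 − 0.81 + 0.38) = min(1, 0.57) = 0.57
P ⇒ (P ⇒ Q) = min(1, 1 − 0.81 + 0.57) = min(1, 0.76) = 0.76
(P ⇒ (P ⇒ Q)) ⇒ (P ⇒ Q) = min(1, 1 − 0.76 + 0.57) = min(1, 0.81) = 0.81
(The value 0.81 < 1 shows this instance is not satisfied; fails in Ł∞ (the t-norm is not idempotent).)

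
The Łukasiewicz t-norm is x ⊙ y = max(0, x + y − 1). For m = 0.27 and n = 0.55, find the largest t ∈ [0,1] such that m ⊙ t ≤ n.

The residuum of the Łukasiewicz t-norm gives the supremum: min(1, 1 − 0.27 + 0.55).
1 − 0.27 + 0.55 = 1.28, so t = min(1, 1.28) = 1.00.
Check: 0.27 ⊙ 1.00 = max(0, 0.27) = 0.27 ≤ 0.55.

1.00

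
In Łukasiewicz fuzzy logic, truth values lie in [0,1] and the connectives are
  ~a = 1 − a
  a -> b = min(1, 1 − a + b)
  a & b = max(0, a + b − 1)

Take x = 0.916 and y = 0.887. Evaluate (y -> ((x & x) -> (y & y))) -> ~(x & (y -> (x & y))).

x & x = max(0, 0.916 + 0.916 − 1) = max(0, 0.832) = 0.832
y & y = max(0, 0.887 + 0.887 − 1) = max(0, 0.774) = 0.774
(x & x) -> (y & y) = min(1, 1 − 0.832 + 0.774) = min(1, 0.942) = 0.942
y -> ((x & x) -> (y & y)) = min(1, 1 − 0.887 + 0.942) = min(1, 1.055) = 1.000
x & y = max(0, 0.916 + 0.887 − 1) = max(0, 0.803) = 0.803
y -> (x & y) = min(1, 1 − 0.887 + 0.803) = min(1, 0.916) = 0.916
x & (y -> (x & y)) = max(0, 0.916 + 0.916 − 1) = max(0, 0.832) = 0.832
~(x & (y -> (x & y))) = 1 − 0.832 = 0.168
(y -> ((x & x) -> (y & y))) -> ~(x & (y -> (x & y))) = min(1, 1 − 1.000 + 0.168) = min(1, 0.168) = 0.168

0.168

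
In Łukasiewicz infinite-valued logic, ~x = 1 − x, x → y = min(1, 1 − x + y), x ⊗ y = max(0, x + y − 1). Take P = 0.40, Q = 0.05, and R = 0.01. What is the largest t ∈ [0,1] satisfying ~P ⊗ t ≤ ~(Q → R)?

~P = 1 − 0.40 = 0.60
So the left factor is ~P = 0.60.
Q → R = min(1, 1 − 0.05 + 0.01) = min(1, 0.96) = 0.96
~(Q → R) = 1 − 0.96 = 0.04
So the right-hand bound is ~(Q → R) = 0.04.
The residuum of the Łukasiewicz t-norm gives the supremum: min(1, 1 − 0.60 + 0.04).
1 − 0.60 + 0.04 = 0.44, so t = min(1, 0.44) = 0.44.
Check: 0.60 ⊗ 0.44 = max(0, 0.04) = 0.04 ≤ 0.04.

0.44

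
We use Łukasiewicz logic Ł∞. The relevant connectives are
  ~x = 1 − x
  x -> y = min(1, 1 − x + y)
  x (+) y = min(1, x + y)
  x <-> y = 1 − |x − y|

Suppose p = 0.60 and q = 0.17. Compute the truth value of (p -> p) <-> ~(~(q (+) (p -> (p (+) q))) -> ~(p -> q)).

0.00

p -> p = min(1, 1 − 0.60 + 0.60) = min(1, 1.00) = 1.00
p (+) q = min(1, 0.60 + 0.17) = min(1, 0.77) = 0.77
p -> (p (+) q) = min(1, 1 − 0.60 + 0.77) = min(1, 1.17) = 1.00
q (+) (p -> (p (+) q)) = min(1, 0.17 + 1.00) = min(1, 1.17) = 1.00
~(q (+) (p -> (p (+) q))) = 1 − 1.00 = 0.00
p -> q = min(1, 1 − 0.60 + 0.17) = min(1, 0.57) = 0.57
~(p -> q) = 1 − 0.57 = 0.43
~(q (+) (p -> (p (+) q))) -> ~(p -> q) = min(1, 1 − 0.00 + 0.43) = min(1, 1.43) = 1.00
~(~(q (+) (p -> (p (+) q))) -> ~(p -> q)) = 1 − 1.00 = 0.00
(p -> p) <-> ~(~(q (+) (p -> (p (+) q))) -> ~(p -> q)) = 1 − |1.00 − 0.00| = 1 − 1.00 = 0.00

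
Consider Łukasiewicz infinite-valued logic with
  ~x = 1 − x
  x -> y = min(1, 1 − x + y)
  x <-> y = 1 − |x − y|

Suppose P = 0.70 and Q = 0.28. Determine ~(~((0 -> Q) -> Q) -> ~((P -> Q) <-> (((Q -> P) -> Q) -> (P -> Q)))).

0.30

0 -> Q = min(1, 1 − 0.00 + 0.28) = min(1, 1.28) = 1.00
(0 -> Q) -> Q = min(1, 1 − 1.00 + 0.28) = min(1, 0.28) = 0.28
~((0 -> Q) -> Q) = 1 − 0.28 = 0.72
P -> Q = min(1, 1 − 0.70 + 0.28) = min(1, 0.58) = 0.58
Q -> P = min(1, 1 − 0.28 + 0.70) = min(1, 1.42) = 1.00
(Q -> P) -> Q = min(1, 1 − 1.00 + 0.28) = min(1, 0.28) = 0.28
((Q -> P) -> Q) -> (P -> Q) = min(1, 1 − 0.28 + 0.58) = min(1, 1.30) = 1.00
(P -> Q) <-> (((Q -> P) -> Q) -> (P -> Q)) = 1 − |0.58 − 1.00| = 1 − 0.42 = 0.58
~((P -> Q) <-> (((Q -> P) -> Q) -> (P -> Q))) = 1 − 0.58 = 0.42
~((0 -> Q) -> Q) -> ~((P -> Q) <-> (((Q -> P) -> Q) -> (P -> Q))) = min(1, 1 − 0.72 + 0.42) = min(1, 0.70) = 0.70
~(~((0 -> Q) -> Q) -> ~((P -> Q) <-> (((Q -> P) -> Q) -> (P -> Q)))) = 1 − 0.70 = 0.30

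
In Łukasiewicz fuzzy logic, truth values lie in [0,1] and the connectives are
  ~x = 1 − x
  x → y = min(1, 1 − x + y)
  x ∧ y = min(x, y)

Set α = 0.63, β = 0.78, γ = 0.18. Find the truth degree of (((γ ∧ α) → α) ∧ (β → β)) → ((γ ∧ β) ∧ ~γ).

0.18

γ ∧ α = min(0.18, 0.63) = 0.18
(γ ∧ α) → α = min(1, 1 − 0.18 + 0.63) = min(1, 1.45) = 1.00
β → β = min(1, 1 − 0.78 + 0.78) = min(1, 1.00) = 1.00
((γ ∧ α) → α) ∧ (β → β) = min(1.00, 1.00) = 1.00
γ ∧ β = min(0.18, 0.78) = 0.18
~γ = 1 − 0.18 = 0.82
(γ ∧ β) ∧ ~γ = min(0.18, 0.82) = 0.18
(((γ ∧ α) → α) ∧ (β → β)) → ((γ ∧ β) ∧ ~γ) = min(1, 1 − 1.00 + 0.18) = min(1, 0.18) = 0.18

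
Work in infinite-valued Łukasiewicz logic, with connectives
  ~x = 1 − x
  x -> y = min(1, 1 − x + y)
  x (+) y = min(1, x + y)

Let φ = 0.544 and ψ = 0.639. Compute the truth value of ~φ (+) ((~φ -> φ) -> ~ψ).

0.817

~φ = 1 − 0.544 = 0.456
~φ -> φ = min(1, 1 − 0.456 + 0.544) = min(1, 1.088) = 1.000
~ψ = 1 − 0.639 = 0.361
(~φ -> φ) -> ~ψ = min(1, 1 − 1.000 + 0.361) = min(1, 0.361) = 0.361
~φ (+) ((~φ -> φ) -> ~ψ) = min(1, 0.456 + 0.361) = min(1, 0.817) = 0.817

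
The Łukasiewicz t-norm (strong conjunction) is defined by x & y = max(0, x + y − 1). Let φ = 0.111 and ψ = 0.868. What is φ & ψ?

φ & ψ = max(0, 0.111 + 0.868 − 1) = max(0, -0.021) = 0.000
For comparison, the Gödel (minimum) t-norm min(x, y) would give 0.111.

0.000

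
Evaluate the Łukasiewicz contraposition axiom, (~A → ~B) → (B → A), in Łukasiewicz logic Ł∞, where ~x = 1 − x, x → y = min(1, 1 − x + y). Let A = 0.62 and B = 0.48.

~A = 1 − 0.62 = 0.38
~B = 1 − 0.48 = 0.52
~A → ~B = min(1, 1 − 0.38 + 0.52) = min(1, 1.14) = 1.00
B → A = min(1, 1 − 0.48 + 0.62) = min(1, 1.14) = 1.00
(~A → ~B) → (B → A) = min(1, 1 − 1.00 + 1.00) = min(1, 1.00) = 1.00
(As expected: an axiom of Ł∞, always 1.)

1.00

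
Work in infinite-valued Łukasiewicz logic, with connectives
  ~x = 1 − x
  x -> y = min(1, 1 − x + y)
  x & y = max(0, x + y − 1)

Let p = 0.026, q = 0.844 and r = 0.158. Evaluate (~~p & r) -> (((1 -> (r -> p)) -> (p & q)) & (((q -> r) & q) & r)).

1.000

~p = 1 − 0.026 = 0.974
~~p = 1 − 0.974 = 0.026
~~p & r = max(0, 0.026 + 0.158 − 1) = max(0, -0.816) = 0.000
r -> p = min(1, 1 − 0.158 + 0.026) = min(1, 0.868) = 0.868
1 -> (r -> p) = min(1, 1 − 1.000 + 0.868) = min(1, 0.868) = 0.868
p & q = max(0, 0.026 + 0.844 − 1) = max(0, -0.130) = 0.000
(1 -> (r -> p)) -> (p & q) = min(1, 1 − 0.868 + 0.000) = min(1, 0.132) = 0.132
q -> r = min(1, 1 − 0.844 + 0.158) = min(1, 0.314) = 0.314
(q -> r) & q = max(0, 0.314 + 0.844 − 1) = max(0, 0.158) = 0.158
((q -> r) & q) & r = max(0, 0.158 + 0.158 − 1) = max(0, -0.684) = 0.000
((1 -> (r -> p)) -> (p & q)) & (((q -> r) & q) & r) = max(0, 0.132 + 0.000 − 1) = max(0, -0.868) = 0.000
(~~p & r) -> (((1 -> (r -> p)) -> (p & q)) & (((q -> r) & q) & r)) = min(1, 1 − 0.000 + 0.000) = min(1, 1.000) = 1.000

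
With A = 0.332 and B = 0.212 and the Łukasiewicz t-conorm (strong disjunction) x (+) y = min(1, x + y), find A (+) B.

0.544

A (+) B = min(1, 0.332 + 0.212) = min(1, 0.544) = 0.544
For comparison, the Gödel t-conorm max(x, y) would give 0.332.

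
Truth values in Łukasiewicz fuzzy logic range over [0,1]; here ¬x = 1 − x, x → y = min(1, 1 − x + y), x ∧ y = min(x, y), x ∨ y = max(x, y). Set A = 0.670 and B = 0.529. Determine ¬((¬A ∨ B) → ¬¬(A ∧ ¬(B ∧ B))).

0.058

¬A = 1 − 0.670 = 0.330
¬A ∨ B = max(0.330, 0.529) = 0.529
B ∧ B = min(0.529, 0.529) = 0.529
¬(B ∧ B) = 1 − 0.529 = 0.471
A ∧ ¬(B ∧ B) = min(0.670, 0.471) = 0.471
¬(A ∧ ¬(B ∧ B)) = 1 − 0.471 = 0.529
¬¬(A ∧ ¬(B ∧ B)) = 1 − 0.529 = 0.471
(¬A ∨ B) → ¬¬(A ∧ ¬(B ∧ B)) = min(1, 1 − 0.529 + 0.471) = min(1, 0.942) = 0.942
¬((¬A ∨ B) → ¬¬(A ∧ ¬(B ∧ B))) = 1 − 0.942 = 0.058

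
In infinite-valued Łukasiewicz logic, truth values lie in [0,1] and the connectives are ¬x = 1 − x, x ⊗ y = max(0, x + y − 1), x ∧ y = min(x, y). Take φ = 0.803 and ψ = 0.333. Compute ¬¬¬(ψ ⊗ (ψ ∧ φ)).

1.000

ψ ∧ φ = min(0.333, 0.803) = 0.333
ψ ⊗ (ψ ∧ φ) = max(0, 0.333 + 0.333 − 1) = max(0, -0.334) = 0.000
¬(ψ ⊗ (ψ ∧ φ)) = 1 − 0.000 = 1.000
¬¬(ψ ⊗ (ψ ∧ φ)) = 1 − 1.000 = 0.000
¬¬¬(ψ ⊗ (ψ ∧ φ)) = 1 − 0.000 = 1.000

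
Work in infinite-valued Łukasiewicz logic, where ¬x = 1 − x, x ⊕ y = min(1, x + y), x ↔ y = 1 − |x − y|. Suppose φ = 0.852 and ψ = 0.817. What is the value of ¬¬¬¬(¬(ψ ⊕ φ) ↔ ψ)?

ψ ⊕ φ = min(1, 0.817 + 0.852) = min(1, 1.669) = 1.000
¬(ψ ⊕ φ) = 1 − 1.000 = 0.000
¬(ψ ⊕ φ) ↔ ψ = 1 − |0.000 − 0.817| = 1 − 0.817 = 0.183
¬(¬(ψ ⊕ φ) ↔ ψ) = 1 − 0.183 = 0.817
¬¬(¬(ψ ⊕ φ) ↔ ψ) = 1 − 0.817 = 0.183
¬¬¬(¬(ψ ⊕ φ) ↔ ψ) = 1 − 0.183 = 0.817
¬¬¬¬(¬(ψ ⊕ φ) ↔ ψ) = 1 − 0.817 = 0.183

0.183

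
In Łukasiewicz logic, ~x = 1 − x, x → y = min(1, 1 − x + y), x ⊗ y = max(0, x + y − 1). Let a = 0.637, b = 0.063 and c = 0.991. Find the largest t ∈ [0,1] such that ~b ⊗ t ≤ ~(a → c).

~b = 1 − 0.063 = 0.937
So the left factor is ~b = 0.937.
a → c = min(1, 1 − 0.637 + 0.991) = min(1, 1.354) = 1.000
~(a → c) = 1 − 1.000 = 0.000
So the right-hand bound is ~(a → c) = 0.000.
The residuum of the Łukasiewicz t-norm gives the supremum: min(1, 1 − 0.937 + 0.000).
1 − 0.937 + 0.000 = 0.063, so t = min(1, 0.063) = 0.063.
Check: 0.937 ⊗ 0.063 = max(0, 0.000) = 0.000 ≤ 0.000.

0.063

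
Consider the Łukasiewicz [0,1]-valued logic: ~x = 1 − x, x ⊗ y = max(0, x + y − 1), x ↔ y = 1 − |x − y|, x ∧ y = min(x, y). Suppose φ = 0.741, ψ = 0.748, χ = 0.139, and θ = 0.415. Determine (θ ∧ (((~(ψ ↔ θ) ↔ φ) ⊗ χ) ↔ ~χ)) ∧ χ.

ψ ↔ θ = 1 − |0.748 − 0.415| = 1 − 0.333 = 0.667
~(ψ ↔ θ) = 1 − 0.667 = 0.333
~(ψ ↔ θ) ↔ φ = 1 − |0.333 − 0.741| = 1 − 0.408 = 0.592
(~(ψ ↔ θ) ↔ φ) ⊗ χ = max(0, 0.592 + 0.139 − 1) = max(0, -0.269) = 0.000
~χ = 1 − 0.139 = 0.861
((~(ψ ↔ θ) ↔ φ) ⊗ χ) ↔ ~χ = 1 − |0.000 − 0.861| = 1 − 0.861 = 0.139
θ ∧ (((~(ψ ↔ θ) ↔ φ) ⊗ χ) ↔ ~χ) = min(0.415, 0.139) = 0.139
(θ ∧ (((~(ψ ↔ θ) ↔ φ) ⊗ χ) ↔ ~χ)) ∧ χ = min(0.139, 0.139) = 0.139

0.139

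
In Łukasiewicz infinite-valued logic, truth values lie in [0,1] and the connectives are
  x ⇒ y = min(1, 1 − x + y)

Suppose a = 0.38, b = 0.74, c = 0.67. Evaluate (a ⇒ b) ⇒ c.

a ⇒ b = min(1, 1 − 0.38 + 0.74) = min(1, 1.36) = 1.00
(a ⇒ b) ⇒ c = min(1, 1 − 1.00 + 0.67) = min(1, 0.67) = 0.67

0.67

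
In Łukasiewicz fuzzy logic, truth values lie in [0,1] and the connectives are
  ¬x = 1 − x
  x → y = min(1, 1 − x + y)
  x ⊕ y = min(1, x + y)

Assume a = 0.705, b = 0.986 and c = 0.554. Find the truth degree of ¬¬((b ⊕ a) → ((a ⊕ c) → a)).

0.705

b ⊕ a = min(1, 0.986 + 0.705) = min(1, 1.691) = 1.000
a ⊕ c = min(1, 0.705 + 0.554) = min(1, 1.259) = 1.000
(a ⊕ c) → a = min(1, 1 − 1.000 + 0.705) = min(1, 0.705) = 0.705
(b ⊕ a) → ((a ⊕ c) → a) = min(1, 1 − 1.000 + 0.705) = min(1, 0.705) = 0.705
¬((b ⊕ a) → ((a ⊕ c) → a)) = 1 − 0.705 = 0.295
¬¬((b ⊕ a) → ((a ⊕ c) → a)) = 1 − 0.295 = 0.705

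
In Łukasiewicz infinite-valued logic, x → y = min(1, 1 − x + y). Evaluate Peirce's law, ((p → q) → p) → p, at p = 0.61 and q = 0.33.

p → q = min(1, 1 − 0.61 + 0.33) = min(1, 0.72) = 0.72
(p → q) → p = min(1, 1 − 0.72 + 0.61) = min(1, 0.89) = 0.89
((p → q) → p) → p = min(1, 1 − 0.89 + 0.61) = min(1, 0.72) = 0.72
(The value 0.72 < 1 shows this instance is not satisfied; not a Ł∞-tautology in general.)

0.72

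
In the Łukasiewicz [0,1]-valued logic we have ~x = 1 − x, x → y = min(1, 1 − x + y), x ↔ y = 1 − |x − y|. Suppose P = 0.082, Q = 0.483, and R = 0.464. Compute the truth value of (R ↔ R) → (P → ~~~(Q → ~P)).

R ↔ R = 1 − |0.464 − 0.464| = 1 − 0.000 = 1.000
~P = 1 − 0.082 = 0.918
Q → ~P = min(1, 1 − 0.483 + 0.918) = min(1, 1.435) = 1.000
~(Q → ~P) = 1 − 1.000 = 0.000
~~(Q → ~P) = 1 − 0.000 = 1.000
~~~(Q → ~P) = 1 − 1.000 = 0.000
P → ~~~(Q → ~P) = min(1, 1 − 0.082 + 0.000) = min(1, 0.918) = 0.918
(R ↔ R) → (P → ~~~(Q → ~P)) = min(1, 1 − 1.000 + 0.918) = min(1, 0.918) = 0.918

0.918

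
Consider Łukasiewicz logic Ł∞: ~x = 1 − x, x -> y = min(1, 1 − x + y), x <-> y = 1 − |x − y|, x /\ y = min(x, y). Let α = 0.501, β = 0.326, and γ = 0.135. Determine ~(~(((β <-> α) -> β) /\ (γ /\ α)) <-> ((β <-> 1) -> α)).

β <-> α = 1 − |0.326 − 0.501| = 1 − 0.175 = 0.825
(β <-> α) -> β = min(1, 1 − 0.825 + 0.326) = min(1, 0.501) = 0.501
γ /\ α = min(0.135, 0.501) = 0.135
((β <-> α) -> β) /\ (γ /\ α) = min(0.501, 0.135) = 0.135
~(((β <-> α) -> β) /\ (γ /\ α)) = 1 − 0.135 = 0.865
β <-> 1 = 1 − |0.326 − 1.000| = 1 − 0.674 = 0.326
(β <-> 1) -> α = min(1, 1 − 0.326 + 0.501) = min(1, 1.175) = 1.000
~(((β <-> α) -> β) /\ (γ /\ α)) <-> ((β <-> 1) -> α) = 1 − |0.865 − 1.000| = 1 − 0.135 = 0.865
~(~(((β <-> α) -> β) /\ (γ /\ α)) <-> ((β <-> 1) -> α)) = 1 − 0.865 = 0.135

0.135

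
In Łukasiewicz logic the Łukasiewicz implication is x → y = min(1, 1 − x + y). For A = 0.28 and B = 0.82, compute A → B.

A → B = min(1, 1 − 0.28 + 0.82) = min(1, 1.54) = 1.00
For comparison, the Gödel implication (1 if x ≤ y else y) would give 1.00.

1.00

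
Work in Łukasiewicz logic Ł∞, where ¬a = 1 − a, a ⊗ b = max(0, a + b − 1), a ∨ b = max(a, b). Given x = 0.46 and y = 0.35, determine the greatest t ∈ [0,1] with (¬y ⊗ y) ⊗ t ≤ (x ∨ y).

¬y = 1 − 0.35 = 0.65
¬y ⊗ y = max(0, 0.65 + 0.35 − 1) = max(0, 0.00) = 0.00
So the left factor is ¬y ⊗ y = 0.00.
x ∨ y = max(0.46, 0.35) = 0.46
So the right-hand bound is x ∨ y = 0.46.
The residuum of the Łukasiewicz t-norm gives the supremum: min(1, 1 − 0.00 + 0.46).
1 − 0.00 + 0.46 = 1.46, so t = min(1, 1.46) = 1.00.
Check: 0.00 ⊗ 1.00 = max(0, 0.00) = 0.00 ≤ 0.46.

1.00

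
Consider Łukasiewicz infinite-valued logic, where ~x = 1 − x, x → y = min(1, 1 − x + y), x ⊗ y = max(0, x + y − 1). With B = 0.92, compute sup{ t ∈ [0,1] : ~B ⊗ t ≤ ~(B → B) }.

0.92

~B = 1 − 0.92 = 0.08
So the left factor is ~B = 0.08.
B → B = min(1, 1 − 0.92 + 0.92) = min(1, 1.00) = 1.00
~(B → B) = 1 − 1.00 = 0.00
So the right-hand bound is ~(B → B) = 0.00.
The residuum of the Łukasiewicz t-norm gives the supremum: min(1, 1 − 0.08 + 0.00).
1 − 0.08 + 0.00 = 0.92, so t = min(1, 0.92) = 0.92.
Check: 0.08 ⊗ 0.92 = max(0, 0.00) = 0.00 ≤ 0.00.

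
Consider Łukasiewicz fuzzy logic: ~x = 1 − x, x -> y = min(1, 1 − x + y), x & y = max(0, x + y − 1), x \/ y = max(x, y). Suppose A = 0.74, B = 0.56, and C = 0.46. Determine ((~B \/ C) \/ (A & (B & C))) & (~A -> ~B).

~B = 1 − 0.56 = 0.44
~B \/ C = max(0.44, 0.46) = 0.46
B & C = max(0, 0.56 + 0.46 − 1) = max(0, 0.02) = 0.02
A & (B & C) = max(0, 0.74 + 0.02 − 1) = max(0, -0.24) = 0.00
(~B \/ C) \/ (A & (B & C)) = max(0.46, 0.00) = 0.46
~A = 1 − 0.74 = 0.26
~A -> ~B = min(1, 1 − 0.26 + 0.44) = min(1, 1.18) = 1.00
((~B \/ C) \/ (A & (B & C))) & (~A -> ~B) = max(0, 0.46 + 1.00 − 1) = max(0, 0.46) = 0.46

0.46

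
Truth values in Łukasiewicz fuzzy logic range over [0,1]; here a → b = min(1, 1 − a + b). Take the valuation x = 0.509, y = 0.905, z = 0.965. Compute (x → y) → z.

0.965

x → y = min(1, 1 − 0.509 + 0.905) = min(1, 1.396) = 1.000
(x → y) → z = min(1, 1 − 1.000 + 0.965) = min(1, 0.965) = 0.965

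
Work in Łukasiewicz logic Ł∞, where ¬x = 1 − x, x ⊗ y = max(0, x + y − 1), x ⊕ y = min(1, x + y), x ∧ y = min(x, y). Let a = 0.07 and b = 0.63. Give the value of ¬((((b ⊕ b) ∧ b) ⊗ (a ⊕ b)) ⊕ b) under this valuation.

0.04

b ⊕ b = min(1, 0.63 + 0.63) = min(1, 1.26) = 1.00
(b ⊕ b) ∧ b = min(1.00, 0.63) = 0.63
a ⊕ b = min(1, 0.07 + 0.63) = min(1, 0.70) = 0.70
((b ⊕ b) ∧ b) ⊗ (a ⊕ b) = max(0, 0.63 + 0.70 − 1) = max(0, 0.33) = 0.33
(((b ⊕ b) ∧ b) ⊗ (a ⊕ b)) ⊕ b = min(1, 0.33 + 0.63) = min(1, 0.96) = 0.96
¬((((b ⊕ b) ∧ b) ⊗ (a ⊕ b)) ⊕ b) = 1 − 0.96 = 0.04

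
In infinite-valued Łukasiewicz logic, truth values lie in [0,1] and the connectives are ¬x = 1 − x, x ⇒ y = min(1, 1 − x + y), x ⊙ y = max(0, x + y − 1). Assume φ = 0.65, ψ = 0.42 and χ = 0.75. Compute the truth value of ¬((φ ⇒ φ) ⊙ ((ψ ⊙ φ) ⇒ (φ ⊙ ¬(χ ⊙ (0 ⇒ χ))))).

φ ⇒ φ = min(1, 1 − 0.65 + 0.65) = min(1, 1.00) = 1.00
ψ ⊙ φ = max(0, 0.42 + 0.65 − 1) = max(0, 0.07) = 0.07
0 ⇒ χ = min(1, 1 − 0.00 + 0.75) = min(1, 1.75) = 1.00
χ ⊙ (0 ⇒ χ) = max(0, 0.75 + 1.00 − 1) = max(0, 0.75) = 0.75
¬(χ ⊙ (0 ⇒ χ)) = 1 − 0.75 = 0.25
φ ⊙ ¬(χ ⊙ (0 ⇒ χ)) = max(0, 0.65 + 0.25 − 1) = max(0, -0.10) = 0.00
(ψ ⊙ φ) ⇒ (φ ⊙ ¬(χ ⊙ (0 ⇒ χ))) = min(1, 1 − 0.07 + 0.00) = min(1, 0.93) = 0.93
(φ ⇒ φ) ⊙ ((ψ ⊙ φ) ⇒ (φ ⊙ ¬(χ ⊙ (0 ⇒ χ)))) = max(0, 1.00 + 0.93 − 1) = max(0, 0.93) = 0.93
¬((φ ⇒ φ) ⊙ ((ψ ⊙ φ) ⇒ (φ ⊙ ¬(χ ⊙ (0 ⇒ χ))))) = 1 − 0.93 = 0.07

0.07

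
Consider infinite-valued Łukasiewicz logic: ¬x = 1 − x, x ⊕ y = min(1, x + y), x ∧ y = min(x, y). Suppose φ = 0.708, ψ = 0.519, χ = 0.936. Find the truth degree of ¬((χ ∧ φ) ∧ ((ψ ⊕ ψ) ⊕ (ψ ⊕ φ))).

χ ∧ φ = min(0.936, 0.708) = 0.708
ψ ⊕ ψ = min(1, 0.519 + 0.519) = min(1, 1.038) = 1.000
ψ ⊕ φ = min(1, 0.519 + 0.708) = min(1, 1.227) = 1.000
(ψ ⊕ ψ) ⊕ (ψ ⊕ φ) = min(1, 1.000 + 1.000) = min(1, 2.000) = 1.000
(χ ∧ φ) ∧ ((ψ ⊕ ψ) ⊕ (ψ ⊕ φ)) = min(0.708, 1.000) = 0.708
¬((χ ∧ φ) ∧ ((ψ ⊕ ψ) ⊕ (ψ ⊕ φ))) = 1 − 0.708 = 0.292

0.292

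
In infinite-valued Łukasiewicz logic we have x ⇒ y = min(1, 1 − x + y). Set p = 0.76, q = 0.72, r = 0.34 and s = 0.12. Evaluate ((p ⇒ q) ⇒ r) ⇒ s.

0.74

p ⇒ q = min(1, 1 − 0.76 + 0.72) = min(1, 0.96) = 0.96
(p ⇒ q) ⇒ r = min(1, 1 − 0.96 + 0.34) = min(1, 0.38) = 0.38
((p ⇒ q) ⇒ r) ⇒ s = min(1, 1 − 0.38 + 0.12) = min(1, 0.74) = 0.74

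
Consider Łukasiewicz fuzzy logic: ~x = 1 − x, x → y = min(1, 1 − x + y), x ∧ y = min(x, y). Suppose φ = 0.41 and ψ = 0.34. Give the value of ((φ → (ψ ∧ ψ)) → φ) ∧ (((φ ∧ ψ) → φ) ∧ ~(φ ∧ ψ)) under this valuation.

0.48

ψ ∧ ψ = min(0.34, 0.34) = 0.34
φ → (ψ ∧ ψ) = min(1, 1 − 0.41 + 0.34) = min(1, 0.93) = 0.93
(φ → (ψ ∧ ψ)) → φ = min(1, 1 − 0.93 + 0.41) = min(1, 0.48) = 0.48
φ ∧ ψ = min(0.41, 0.34) = 0.34
(φ ∧ ψ) → φ = min(1, 1 − 0.34 + 0.41) = min(1, 1.07) = 1.00
~(φ ∧ ψ) = 1 − 0.34 = 0.66
((φ ∧ ψ) → φ) ∧ ~(φ ∧ ψ) = min(1.00, 0.66) = 0.66
((φ → (ψ ∧ ψ)) → φ) ∧ (((φ ∧ ψ) → φ) ∧ ~(φ ∧ ψ)) = min(0.48, 0.66) = 0.48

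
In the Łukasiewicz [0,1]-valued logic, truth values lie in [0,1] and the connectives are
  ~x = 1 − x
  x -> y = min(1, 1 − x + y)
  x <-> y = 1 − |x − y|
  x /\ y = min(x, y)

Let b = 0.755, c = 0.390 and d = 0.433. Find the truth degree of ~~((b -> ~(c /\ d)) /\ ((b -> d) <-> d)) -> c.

c /\ d = min(0.390, 0.433) = 0.390
~(c /\ d) = 1 − 0.390 = 0.610
b -> ~(c /\ d) = min(1, 1 − 0.755 + 0.610) = min(1, 0.855) = 0.855
b -> d = min(1, 1 − 0.755 + 0.433) = min(1, 0.678) = 0.678
(b -> d) <-> d = 1 − |0.678 − 0.433| = 1 − 0.245 = 0.755
(b -> ~(c /\ d)) /\ ((b -> d) <-> d) = min(0.855, 0.755) = 0.755
~((b -> ~(c /\ d)) /\ ((b -> d) <-> d)) = 1 − 0.755 = 0.245
~~((b -> ~(c /\ d)) /\ ((b -> d) <-> d)) = 1 − 0.245 = 0.755
~~((b -> ~(c /\ d)) /\ ((b -> d) <-> d)) -> c = min(1, 1 − 0.755 + 0.390) = min(1, 0.635) = 0.635

0.635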